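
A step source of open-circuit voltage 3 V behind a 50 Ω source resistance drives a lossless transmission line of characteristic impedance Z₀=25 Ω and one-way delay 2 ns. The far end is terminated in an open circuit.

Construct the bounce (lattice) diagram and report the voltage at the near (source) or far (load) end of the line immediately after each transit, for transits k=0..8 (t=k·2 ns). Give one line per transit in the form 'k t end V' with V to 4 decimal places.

Γ_L=1.000000, Γ_S=0.333333; launch V₁=3·25/75=1.000000
k=0 src: V=1.0000
k=1 load: inc=1.000000, refl=1.000000·1.000000=1.0000; V=0.000000+1.000000+1.000000=2.0000
k=2 src: inc=1.000000, refl=1.000000·0.333333=0.3333; V=1.000000+1.000000+0.333333=2.3333
k=3 load: inc=0.333333, refl=0.333333·1.000000=0.3333; V=2.000000+0.333333+0.333333=2.6667
k=4 src: inc=0.333333, refl=0.333333·0.333333=0.1111; V=2.333333+0.333333+0.111111=2.7778
k=5 load: inc=0.111111, refl=0.111111·1.000000=0.1111; V=2.666667+0.111111+0.111111=2.8889
k=6 src: inc=0.111111, refl=0.111111·0.333333=0.0370; V=2.777778+0.111111+0.037037=2.9259
k=7 load: inc=0.037037, refl=0.037037·1.000000=0.0370; V=2.888889+0.037037+0.037037=2.9630
k=8 src: inc=0.037037, refl=0.037037·0.333333=0.0123; V=2.925926+0.037037+0.012346=2.9753

0 0 source 1.0000
1 2 load 2.0000
2 4 source 2.3333
3 6 load 2.6667
4 8 source 2.7778
5 10 load 2.8889
6 12 source 2.9259
7 14 load 2.9630
8 16 source 2.9753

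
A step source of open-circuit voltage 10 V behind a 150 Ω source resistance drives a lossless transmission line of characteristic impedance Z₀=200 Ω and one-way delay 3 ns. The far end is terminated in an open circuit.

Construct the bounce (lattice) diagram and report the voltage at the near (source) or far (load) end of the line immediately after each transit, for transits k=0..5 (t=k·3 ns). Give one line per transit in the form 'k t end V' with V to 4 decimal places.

0 0 source 5.7143
1 3 load 11.4286
2 6 source 10.6122
3 9 load 9.7959
4 12 source 9.9125
5 15 load 10.0292

Γ_L=1.000000, Γ_S=-0.142857; launch V₁=10·200/350=5.714286
k=0 src: V=5.7143
k=1 load: inc=5.714286, refl=5.714286·1.000000=5.7143; V=0.000000+5.714286+5.714286=11.4286
k=2 src: inc=5.714286, refl=5.714286·-0.142857=-0.8163; V=5.714286+5.714286+-0.816327=10.6122
k=3 load: inc=-0.816327, refl=-0.816327·1.000000=-0.8163; V=11.428571+-0.816327+-0.816327=9.7959
k=4 src: inc=-0.816327, refl=-0.816327·-0.142857=0.1166; V=10.612245+-0.816327+0.116618=9.9125
k=5 load: inc=0.116618, refl=0.116618·1.000000=0.1166; V=9.795918+0.116618+0.116618=10.0292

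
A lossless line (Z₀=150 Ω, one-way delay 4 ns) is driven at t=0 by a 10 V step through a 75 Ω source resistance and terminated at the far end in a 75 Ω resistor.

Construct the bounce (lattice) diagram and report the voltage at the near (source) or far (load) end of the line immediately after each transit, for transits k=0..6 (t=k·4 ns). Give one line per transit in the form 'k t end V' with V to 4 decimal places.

0 0 source 6.6667
1 4 load 4.4444
2 8 source 5.1852
3 12 load 4.9383
4 16 source 5.0206
5 20 load 4.9931
6 24 source 5.0023

Γ_L=-0.333333, Γ_S=-0.333333; launch V₁=10·150/225=6.666667
k=0 src: V=6.6667
k=1 load: inc=6.666667, refl=6.666667·-0.333333=-2.2222; V=0.000000+6.666667+-2.222222=4.4444
k=2 src: inc=-2.222222, refl=-2.222222·-0.333333=0.7407; V=6.666667+-2.222222+0.740741=5.1852
k=3 load: inc=0.740741, refl=0.740741·-0.333333=-0.2469; V=4.444444+0.740741+-0.246914=4.9383
k=4 src: inc=-0.246914, refl=-0.246914·-0.333333=0.0823; V=5.185185+-0.246914+0.082305=5.0206
k=5 load: inc=0.082305, refl=0.082305·-0.333333=-0.0274; V=4.938272+0.082305+-0.027435=4.9931
k=6 src: inc=-0.027435, refl=-0.027435·-0.333333=0.0091; V=5.020576+-0.027435+0.009145=5.0023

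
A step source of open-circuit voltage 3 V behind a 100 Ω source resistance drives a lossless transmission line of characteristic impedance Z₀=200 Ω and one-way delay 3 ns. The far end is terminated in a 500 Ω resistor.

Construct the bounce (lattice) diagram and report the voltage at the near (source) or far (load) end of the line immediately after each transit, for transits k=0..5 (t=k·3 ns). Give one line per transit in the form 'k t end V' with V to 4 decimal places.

0 0 source 2.0000
1 3 load 2.8571
2 6 source 2.5714
3 9 load 2.4490
4 12 source 2.4898
5 15 load 2.5073

Γ_L=0.428571, Γ_S=-0.333333; launch V₁=3·200/300=2.000000
k=0 src: V=2.0000
k=1 load: inc=2.000000, refl=2.000000·0.428571=0.8571; V=0.000000+2.000000+0.857143=2.8571
k=2 src: inc=0.857143, refl=0.857143·-0.333333=-0.2857; V=2.000000+0.857143+-0.285714=2.5714
k=3 load: inc=-0.285714, refl=-0.285714·0.428571=-0.1224; V=2.857143+-0.285714+-0.122449=2.4490
k=4 src: inc=-0.122449, refl=-0.122449·-0.333333=0.0408; V=2.571429+-0.122449+0.040816=2.4898
k=5 load: inc=0.040816, refl=0.040816·0.428571=0.0175; V=2.448980+0.040816+0.017493=2.5073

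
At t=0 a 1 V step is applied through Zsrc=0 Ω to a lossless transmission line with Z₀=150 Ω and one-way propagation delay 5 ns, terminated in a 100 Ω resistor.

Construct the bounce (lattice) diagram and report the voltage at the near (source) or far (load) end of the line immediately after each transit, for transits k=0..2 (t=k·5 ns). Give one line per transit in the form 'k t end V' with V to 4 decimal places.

Γ_L=-0.200000, Γ_S=-1.000000; launch V₁=1·150/150=1.000000
k=0 src: V=1.0000
k=1 load: inc=1.000000, refl=1.000000·-0.200000=-0.2000; V=0.000000+1.000000+-0.200000=0.8000
k=2 src: inc=-0.200000, refl=-0.200000·-1.000000=0.2000; V=1.000000+-0.200000+0.200000=1.0000

0 0 source 1.0000
1 5 load 0.8000
2 10 source 1.0000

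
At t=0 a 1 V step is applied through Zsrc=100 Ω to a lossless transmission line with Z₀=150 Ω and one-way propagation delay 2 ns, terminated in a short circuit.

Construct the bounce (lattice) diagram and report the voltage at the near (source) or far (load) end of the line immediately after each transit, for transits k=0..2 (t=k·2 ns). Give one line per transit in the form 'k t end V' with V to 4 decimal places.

0 0 source 0.6000
1 2 load 0.0000
2 4 source 0.1200

Γ_L=-1.000000, Γ_S=-0.200000; launch V₁=1·150/250=0.600000
k=0 src: V=0.6000
k=1 load: inc=0.600000, refl=0.600000·-1.000000=-0.6000; V=0.000000+0.600000+-0.600000=0.0000
k=2 src: inc=-0.600000, refl=-0.600000·-0.200000=0.1200; V=0.600000+-0.600000+0.120000=0.1200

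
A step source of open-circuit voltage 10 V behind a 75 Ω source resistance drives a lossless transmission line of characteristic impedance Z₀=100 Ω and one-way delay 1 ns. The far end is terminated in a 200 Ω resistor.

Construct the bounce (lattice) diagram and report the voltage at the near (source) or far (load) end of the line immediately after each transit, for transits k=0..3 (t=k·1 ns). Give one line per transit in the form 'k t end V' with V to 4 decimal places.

Γ_L=0.333333, Γ_S=-0.142857; launch V₁=10·100/175=5.714286
k=0 src: V=5.7143
k=1 load: inc=5.714286, refl=5.714286·0.333333=1.9048; V=0.000000+5.714286+1.904762=7.6190
k=2 src: inc=1.904762, refl=1.904762·-0.142857=-0.2721; V=5.714286+1.904762+-0.272109=7.3469
k=3 load: inc=-0.272109, refl=-0.272109·0.333333=-0.0907; V=7.619048+-0.272109+-0.090703=7.2562

0 0 source 5.7143
1 1 load 7.6190
2 2 source 7.3469
3 3 load 7.2562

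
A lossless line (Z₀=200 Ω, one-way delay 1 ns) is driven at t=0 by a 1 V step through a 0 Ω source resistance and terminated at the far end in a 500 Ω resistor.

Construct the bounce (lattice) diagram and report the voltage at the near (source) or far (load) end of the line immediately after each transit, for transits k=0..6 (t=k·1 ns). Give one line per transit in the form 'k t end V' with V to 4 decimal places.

Γ_L=0.428571, Γ_S=-1.000000; launch V₁=1·200/200=1.000000
k=0 src: V=1.0000
k=1 load: inc=1.000000, refl=1.000000·0.428571=0.4286; V=0.000000+1.000000+0.428571=1.4286
k=2 src: inc=0.428571, refl=0.428571·-1.000000=-0.4286; V=1.000000+0.428571+-0.428571=1.0000
k=3 load: inc=-0.428571, refl=-0.428571·0.428571=-0.1837; V=1.428571+-0.428571+-0.183673=0.8163
k=4 src: inc=-0.183673, refl=-0.183673·-1.000000=0.1837; V=1.000000+-0.183673+0.183673=1.0000
k=5 load: inc=0.183673, refl=0.183673·0.428571=0.0787; V=0.816327+0.183673+0.078717=1.0787
k=6 src: inc=0.078717, refl=0.078717·-1.000000=-0.0787; V=1.000000+0.078717+-0.078717=1.0000

0 0 source 1.0000
1 1 load 1.4286
2 2 source 1.0000
3 3 load 0.8163
4 4 source 1.0000
5 5 load 1.0787
6 6 source 1.0000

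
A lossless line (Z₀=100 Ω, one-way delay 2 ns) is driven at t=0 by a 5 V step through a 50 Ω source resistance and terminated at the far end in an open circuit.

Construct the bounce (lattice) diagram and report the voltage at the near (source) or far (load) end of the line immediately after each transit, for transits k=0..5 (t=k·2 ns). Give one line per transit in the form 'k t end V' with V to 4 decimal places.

0 0 source 3.3333
1 2 load 6.6667
2 4 source 5.5556
3 6 load 4.4444
4 8 source 4.8148
5 10 load 5.1852

Γ_L=1.000000, Γ_S=-0.333333; launch V₁=5·100/150=3.333333
k=0 src: V=3.3333
k=1 load: inc=3.333333, refl=3.333333·1.000000=3.3333; V=0.000000+3.333333+3.333333=6.6667
k=2 src: inc=3.333333, refl=3.333333·-0.333333=-1.1111; V=3.333333+3.333333+-1.111111=5.5556
k=3 load: inc=-1.111111, refl=-1.111111·1.000000=-1.1111; V=6.666667+-1.111111+-1.111111=4.4444
k=4 src: inc=-1.111111, refl=-1.111111·-0.333333=0.3704; V=5.555556+-1.111111+0.370370=4.8148
k=5 load: inc=0.370370, refl=0.370370·1.000000=0.3704; V=4.444444+0.370370+0.370370=5.1852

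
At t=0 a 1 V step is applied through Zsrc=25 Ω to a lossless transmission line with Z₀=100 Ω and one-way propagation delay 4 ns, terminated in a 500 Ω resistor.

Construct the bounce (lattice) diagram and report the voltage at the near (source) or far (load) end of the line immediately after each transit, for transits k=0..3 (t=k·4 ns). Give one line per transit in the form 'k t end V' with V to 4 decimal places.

Γ_L=0.666667, Γ_S=-0.600000; launch V₁=1·100/125=0.800000
k=0 src: V=0.8000
k=1 load: inc=0.800000, refl=0.800000·0.666667=0.5333; V=0.000000+0.800000+0.533333=1.3333
k=2 src: inc=0.533333, refl=0.533333·-0.600000=-0.3200; V=0.800000+0.533333+-0.320000=1.0133
k=3 load: inc=-0.320000, refl=-0.320000·0.666667=-0.2133; V=1.333333+-0.320000+-0.213333=0.8000

0 0 source 0.8000
1 4 load 1.3333
2 8 source 1.0133
3 12 load 0.8000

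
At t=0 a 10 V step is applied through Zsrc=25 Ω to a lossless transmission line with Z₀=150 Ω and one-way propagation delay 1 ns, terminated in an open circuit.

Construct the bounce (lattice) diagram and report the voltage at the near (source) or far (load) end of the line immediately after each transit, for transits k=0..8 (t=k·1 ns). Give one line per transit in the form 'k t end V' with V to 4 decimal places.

0 0 source 8.5714
1 1 load 17.1429
2 2 source 11.0204
3 3 load 4.8980
4 4 source 9.2711
5 5 load 13.6443
6 6 source 10.5206
7 7 load 7.3969
8 8 source 9.6281

Γ_L=1.000000, Γ_S=-0.714286; launch V₁=10·150/175=8.571429
k=0 src: V=8.5714
k=1 load: inc=8.571429, refl=8.571429·1.000000=8.5714; V=0.000000+8.571429+8.571429=17.1429
k=2 src: inc=8.571429, refl=8.571429·-0.714286=-6.1224; V=8.571429+8.571429+-6.122449=11.0204
k=3 load: inc=-6.122449, refl=-6.122449·1.000000=-6.1224; V=17.142857+-6.122449+-6.122449=4.8980
k=4 src: inc=-6.122449, refl=-6.122449·-0.714286=4.3732; V=11.020408+-6.122449+4.373178=9.2711
k=5 load: inc=4.373178, refl=4.373178·1.000000=4.3732; V=4.897959+4.373178+4.373178=13.6443
k=6 src: inc=4.373178, refl=4.373178·-0.714286=-3.1237; V=9.271137+4.373178+-3.123698=10.5206
k=7 load: inc=-3.123698, refl=-3.123698·1.000000=-3.1237; V=13.644315+-3.123698+-3.123698=7.3969
k=8 src: inc=-3.123698, refl=-3.123698·-0.714286=2.2312; V=10.520616+-3.123698+2.231213=9.6281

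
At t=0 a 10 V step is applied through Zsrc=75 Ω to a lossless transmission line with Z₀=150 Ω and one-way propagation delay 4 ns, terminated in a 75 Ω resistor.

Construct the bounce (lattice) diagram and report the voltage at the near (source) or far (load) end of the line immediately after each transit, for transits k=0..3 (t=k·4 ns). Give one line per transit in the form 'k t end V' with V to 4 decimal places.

Γ_L=-0.333333, Γ_S=-0.333333; launch V₁=10·150/225=6.666667
k=0 src: V=6.6667
k=1 load: inc=6.666667, refl=6.666667·-0.333333=-2.2222; V=0.000000+6.666667+-2.222222=4.4444
k=2 src: inc=-2.222222, refl=-2.222222·-0.333333=0.7407; V=6.666667+-2.222222+0.740741=5.1852
k=3 load: inc=0.740741, refl=0.740741·-0.333333=-0.2469; V=4.444444+0.740741+-0.246914=4.9383

0 0 source 6.6667
1 4 load 4.4444
2 8 source 5.1852
3 12 load 4.9383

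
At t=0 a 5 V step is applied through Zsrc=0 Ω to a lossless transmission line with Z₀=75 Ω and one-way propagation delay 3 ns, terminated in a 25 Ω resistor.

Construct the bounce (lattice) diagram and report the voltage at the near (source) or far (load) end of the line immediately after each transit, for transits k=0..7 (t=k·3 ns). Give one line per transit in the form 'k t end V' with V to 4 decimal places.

Γ_L=-0.500000, Γ_S=-1.000000; launch V₁=5·75/75=5.000000
k=0 src: V=5.0000
k=1 load: inc=5.000000, refl=5.000000·-0.500000=-2.5000; V=0.000000+5.000000+-2.500000=2.5000
k=2 src: inc=-2.500000, refl=-2.500000·-1.000000=2.5000; V=5.000000+-2.500000+2.500000=5.0000
k=3 load: inc=2.500000, refl=2.500000·-0.500000=-1.2500; V=2.500000+2.500000+-1.250000=3.7500
k=4 src: inc=-1.250000, refl=-1.250000·-1.000000=1.2500; V=5.000000+-1.250000+1.250000=5.0000
k=5 load: inc=1.250000, refl=1.250000·-0.500000=-0.6250; V=3.750000+1.250000+-0.625000=4.3750
k=6 src: inc=-0.625000, refl=-0.625000·-1.000000=0.6250; V=5.000000+-0.625000+0.625000=5.0000
k=7 load: inc=0.625000, refl=0.625000·-0.500000=-0.3125; V=4.375000+0.625000+-0.312500=4.6875

0 0 source 5.0000
1 3 load 2.5000
2 6 source 5.0000
3 9 load 3.7500
4 12 source 5.0000
5 15 load 4.3750
6 18 source 5.0000
7 21 load 4.6875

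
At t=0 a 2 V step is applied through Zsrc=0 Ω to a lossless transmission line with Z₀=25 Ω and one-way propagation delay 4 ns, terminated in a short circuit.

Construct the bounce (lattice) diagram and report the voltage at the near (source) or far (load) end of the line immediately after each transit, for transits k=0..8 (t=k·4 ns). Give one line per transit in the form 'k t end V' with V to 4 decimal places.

0 0 source 2.0000
1 4 load 0.0000
2 8 source 2.0000
3 12 load 0.0000
4 16 source 2.0000
5 20 load 0.0000
6 24 source 2.0000
7 28 load 0.0000
8 32 source 2.0000

Γ_L=-1.000000, Γ_S=-1.000000; launch V₁=2·25/25=2.000000
k=0 src: V=2.0000
k=1 load: inc=2.000000, refl=2.000000·-1.000000=-2.0000; V=0.000000+2.000000+-2.000000=0.0000
k=2 src: inc=-2.000000, refl=-2.000000·-1.000000=2.0000; V=2.000000+-2.000000+2.000000=2.0000
k=3 load: inc=2.000000, refl=2.000000·-1.000000=-2.0000; V=0.000000+2.000000+-2.000000=0.0000
k=4 src: inc=-2.000000, refl=-2.000000·-1.000000=2.0000; V=2.000000+-2.000000+2.000000=2.0000
k=5 load: inc=2.000000, refl=2.000000·-1.000000=-2.0000; V=0.000000+2.000000+-2.000000=0.0000
k=6 src: inc=-2.000000, refl=-2.000000·-1.000000=2.0000; V=2.000000+-2.000000+2.000000=2.0000
k=7 load: inc=2.000000, refl=2.000000·-1.000000=-2.0000; V=0.000000+2.000000+-2.000000=0.0000
k=8 src: inc=-2.000000, refl=-2.000000·-1.000000=2.0000; V=2.000000+-2.000000+2.000000=2.0000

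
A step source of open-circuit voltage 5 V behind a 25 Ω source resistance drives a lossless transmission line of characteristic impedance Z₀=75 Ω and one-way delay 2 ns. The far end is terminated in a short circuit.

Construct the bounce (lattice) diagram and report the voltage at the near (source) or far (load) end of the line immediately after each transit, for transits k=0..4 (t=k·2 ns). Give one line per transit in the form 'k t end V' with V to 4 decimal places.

0 0 source 3.7500
1 2 load 0.0000
2 4 source 1.8750
3 6 load 0.0000
4 8 source 0.9375

Γ_L=-1.000000, Γ_S=-0.500000; launch V₁=5·75/100=3.750000
k=0 src: V=3.7500
k=1 load: inc=3.750000, refl=3.750000·-1.000000=-3.7500; V=0.000000+3.750000+-3.750000=0.0000
k=2 src: inc=-3.750000, refl=-3.750000·-0.500000=1.8750; V=3.750000+-3.750000+1.875000=1.8750
k=3 load: inc=1.875000, refl=1.875000·-1.000000=-1.8750; V=0.000000+1.875000+-1.875000=0.0000
k=4 src: inc=-1.875000, refl=-1.875000·-0.500000=0.9375; V=1.875000+-1.875000+0.937500=0.9375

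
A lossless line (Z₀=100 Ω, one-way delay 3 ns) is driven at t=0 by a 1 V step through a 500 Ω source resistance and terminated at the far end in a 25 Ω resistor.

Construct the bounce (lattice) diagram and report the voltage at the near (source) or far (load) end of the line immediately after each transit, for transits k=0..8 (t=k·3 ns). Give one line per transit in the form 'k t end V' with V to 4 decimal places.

0 0 source 0.1667
1 3 load 0.0667
2 6 source 0.0000
3 9 load 0.0400
4 12 source 0.0667
5 15 load 0.0507
6 18 source 0.0400
7 21 load 0.0464
8 24 source 0.0507

Γ_L=-0.600000, Γ_S=0.666667; launch V₁=1·100/600=0.166667
k=0 src: V=0.1667
k=1 load: inc=0.166667, refl=0.166667·-0.600000=-0.1000; V=0.000000+0.166667+-0.100000=0.0667
k=2 src: inc=-0.100000, refl=-0.100000·0.666667=-0.0667; V=0.166667+-0.100000+-0.066667=0.0000
k=3 load: inc=-0.066667, refl=-0.066667·-0.600000=0.0400; V=0.066667+-0.066667+0.040000=0.0400
k=4 src: inc=0.040000, refl=0.040000·0.666667=0.0267; V=0.000000+0.040000+0.026667=0.0667
k=5 load: inc=0.026667, refl=0.026667·-0.600000=-0.0160; V=0.040000+0.026667+-0.016000=0.0507
k=6 src: inc=-0.016000, refl=-0.016000·0.666667=-0.0107; V=0.066667+-0.016000+-0.010667=0.0400
k=7 load: inc=-0.010667, refl=-0.010667·-0.600000=0.0064; V=0.050667+-0.010667+0.006400=0.0464
k=8 src: inc=0.006400, refl=0.006400·0.666667=0.0043; V=0.040000+0.006400+0.004267=0.0507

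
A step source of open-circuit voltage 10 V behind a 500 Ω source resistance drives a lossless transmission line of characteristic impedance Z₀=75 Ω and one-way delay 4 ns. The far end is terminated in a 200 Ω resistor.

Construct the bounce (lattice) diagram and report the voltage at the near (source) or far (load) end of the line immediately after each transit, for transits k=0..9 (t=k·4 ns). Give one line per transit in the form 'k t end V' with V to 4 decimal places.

0 0 source 1.3043
1 4 load 1.8972
2 8 source 2.3355
3 12 load 2.5346
4 16 source 2.6819
5 20 load 2.7488
6 24 source 2.7983
7 28 load 2.8207
8 32 source 2.8374
9 36 load 2.8449

Γ_L=0.454545, Γ_S=0.739130; launch V₁=10·75/575=1.304348
k=0 src: V=1.3043
k=1 load: inc=1.304348, refl=1.304348·0.454545=0.5929; V=0.000000+1.304348+0.592885=1.8972
k=2 src: inc=0.592885, refl=0.592885·0.739130=0.4382; V=1.304348+0.592885+0.438220=2.3355
k=3 load: inc=0.438220, refl=0.438220·0.454545=0.1992; V=1.897233+0.438220+0.199191=2.5346
k=4 src: inc=0.199191, refl=0.199191·0.739130=0.1472; V=2.335453+0.199191+0.147228=2.6819
k=5 load: inc=0.147228, refl=0.147228·0.454545=0.0669; V=2.534644+0.147228+0.066922=2.7488
k=6 src: inc=0.066922, refl=0.066922·0.739130=0.0495; V=2.681872+0.066922+0.049464=2.7983
k=7 load: inc=0.049464, refl=0.049464·0.454545=0.0225; V=2.748793+0.049464+0.022484=2.8207
k=8 src: inc=0.022484, refl=0.022484·0.739130=0.0166; V=2.798257+0.022484+0.016618=2.8374
k=9 load: inc=0.016618, refl=0.016618·0.454545=0.0076; V=2.820741+0.016618+0.007554=2.8449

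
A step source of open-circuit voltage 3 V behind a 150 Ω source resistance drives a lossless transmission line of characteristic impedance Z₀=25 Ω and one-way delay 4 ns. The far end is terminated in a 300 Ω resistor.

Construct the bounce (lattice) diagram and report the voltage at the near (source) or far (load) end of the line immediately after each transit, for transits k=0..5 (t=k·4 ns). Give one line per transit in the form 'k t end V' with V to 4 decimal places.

Γ_L=0.846154, Γ_S=0.714286; launch V₁=3·25/175=0.428571
k=0 src: V=0.4286
k=1 load: inc=0.428571, refl=0.428571·0.846154=0.3626; V=0.000000+0.428571+0.362637=0.7912
k=2 src: inc=0.362637, refl=0.362637·0.714286=0.2590; V=0.428571+0.362637+0.259027=1.0502
k=3 load: inc=0.259027, refl=0.259027·0.846154=0.2192; V=0.791209+0.259027+0.219176=1.2694
k=4 src: inc=0.219176, refl=0.219176·0.714286=0.1566; V=1.050235+0.219176+0.156555=1.4260
k=5 load: inc=0.156555, refl=0.156555·0.846154=0.1325; V=1.269412+0.156555+0.132469=1.5584

0 0 source 0.4286
1 4 load 0.7912
2 8 source 1.0502
3 12 load 1.2694
4 16 source 1.4260
5 20 load 1.5584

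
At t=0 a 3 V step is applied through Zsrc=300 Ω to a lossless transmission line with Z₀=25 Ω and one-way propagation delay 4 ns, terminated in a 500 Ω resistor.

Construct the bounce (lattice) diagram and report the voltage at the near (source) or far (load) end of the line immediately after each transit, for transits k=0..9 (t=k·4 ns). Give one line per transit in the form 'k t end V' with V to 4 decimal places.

0 0 source 0.2308
1 4 load 0.4396
2 8 source 0.6162
3 12 load 0.7761
4 16 source 0.9113
5 20 load 1.0337
6 24 source 1.1372
7 28 load 1.2309
8 32 source 1.3102
9 36 load 1.3819

Γ_L=0.904762, Γ_S=0.846154; launch V₁=3·25/325=0.230769
k=0 src: V=0.2308
k=1 load: inc=0.230769, refl=0.230769·0.904762=0.2088; V=0.000000+0.230769+0.208791=0.4396
k=2 src: inc=0.208791, refl=0.208791·0.846154=0.1767; V=0.230769+0.208791+0.176669=0.6162
k=3 load: inc=0.176669, refl=0.176669·0.904762=0.1598; V=0.439560+0.176669+0.159844=0.7761
k=4 src: inc=0.159844, refl=0.159844·0.846154=0.1353; V=0.616230+0.159844+0.135252=0.9113
k=5 load: inc=0.135252, refl=0.135252·0.904762=0.1224; V=0.776074+0.135252+0.122371=1.0337
k=6 src: inc=0.122371, refl=0.122371·0.846154=0.1035; V=0.911326+0.122371+0.103545=1.1372
k=7 load: inc=0.103545, refl=0.103545·0.904762=0.0937; V=1.033697+0.103545+0.093684=1.2309
k=8 src: inc=0.093684, refl=0.093684·0.846154=0.0793; V=1.137242+0.093684+0.079271=1.3102
k=9 load: inc=0.079271, refl=0.079271·0.904762=0.0717; V=1.230926+0.079271+0.071721=1.3819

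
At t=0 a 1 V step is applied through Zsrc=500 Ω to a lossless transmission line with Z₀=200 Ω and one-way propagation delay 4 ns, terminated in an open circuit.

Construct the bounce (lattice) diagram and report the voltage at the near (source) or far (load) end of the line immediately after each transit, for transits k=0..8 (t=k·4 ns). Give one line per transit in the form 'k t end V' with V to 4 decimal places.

0 0 source 0.2857
1 4 load 0.5714
2 8 source 0.6939
3 12 load 0.8163
4 16 source 0.8688
5 20 load 0.9213
6 24 source 0.9438
7 28 load 0.9663
8 32 source 0.9759

Γ_L=1.000000, Γ_S=0.428571; launch V₁=1·200/700=0.285714
k=0 src: V=0.2857
k=1 load: inc=0.285714, refl=0.285714·1.000000=0.2857; V=0.000000+0.285714+0.285714=0.5714
k=2 src: inc=0.285714, refl=0.285714·0.428571=0.1224; V=0.285714+0.285714+0.122449=0.6939
k=3 load: inc=0.122449, refl=0.122449·1.000000=0.1224; V=0.571429+0.122449+0.122449=0.8163
k=4 src: inc=0.122449, refl=0.122449·0.428571=0.0525; V=0.693878+0.122449+0.052478=0.8688
k=5 load: inc=0.052478, refl=0.052478·1.000000=0.0525; V=0.816327+0.052478+0.052478=0.9213
k=6 src: inc=0.052478, refl=0.052478·0.428571=0.0225; V=0.868805+0.052478+0.022491=0.9438
k=7 load: inc=0.022491, refl=0.022491·1.000000=0.0225; V=0.921283+0.022491+0.022491=0.9663
k=8 src: inc=0.022491, refl=0.022491·0.428571=0.0096; V=0.943773+0.022491+0.009639=0.9759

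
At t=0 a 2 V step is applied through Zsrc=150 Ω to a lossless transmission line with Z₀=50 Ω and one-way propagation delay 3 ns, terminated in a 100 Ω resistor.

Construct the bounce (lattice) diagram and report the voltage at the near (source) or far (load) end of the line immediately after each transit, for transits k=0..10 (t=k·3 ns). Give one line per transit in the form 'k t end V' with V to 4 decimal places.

Γ_L=0.333333, Γ_S=0.500000; launch V₁=2·50/200=0.500000
k=0 src: V=0.5000
k=1 load: inc=0.500000, refl=0.500000·0.333333=0.1667; V=0.000000+0.500000+0.166667=0.6667
k=2 src: inc=0.166667, refl=0.166667·0.500000=0.0833; V=0.500000+0.166667+0.083333=0.7500
k=3 load: inc=0.083333, refl=0.083333·0.333333=0.0278; V=0.666667+0.083333+0.027778=0.7778
k=4 src: inc=0.027778, refl=0.027778·0.500000=0.0139; V=0.750000+0.027778+0.013889=0.7917
k=5 load: inc=0.013889, refl=0.013889·0.333333=0.0046; V=0.777778+0.013889+0.004630=0.7963
k=6 src: inc=0.004630, refl=0.004630·0.500000=0.0023; V=0.791667+0.004630+0.002315=0.7986
k=7 load: inc=0.002315, refl=0.002315·0.333333=0.0008; V=0.796296+0.002315+0.000772=0.7994
k=8 src: inc=0.000772, refl=0.000772·0.500000=0.0004; V=0.798611+0.000772+0.000386=0.7998
k=9 load: inc=0.000386, refl=0.000386·0.333333=0.0001; V=0.799383+0.000386+0.000129=0.7999
k=10 src: inc=0.000129, refl=0.000129·0.500000=0.0001; V=0.799769+0.000129+0.000064=0.8000

0 0 source 0.5000
1 3 load 0.6667
2 6 source 0.7500
3 9 load 0.7778
4 12 source 0.7917
5 15 load 0.7963
6 18 source 0.7986
7 21 load 0.7994
8 24 source 0.7998
9 27 load 0.7999
10 30 source 0.8000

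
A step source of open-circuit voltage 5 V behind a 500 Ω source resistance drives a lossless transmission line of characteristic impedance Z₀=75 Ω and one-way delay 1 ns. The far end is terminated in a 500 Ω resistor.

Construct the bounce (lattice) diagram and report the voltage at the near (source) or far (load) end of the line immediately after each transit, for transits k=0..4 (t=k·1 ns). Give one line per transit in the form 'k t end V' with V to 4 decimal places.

Γ_L=0.739130, Γ_S=0.739130; launch V₁=5·75/575=0.652174
k=0 src: V=0.6522
k=1 load: inc=0.652174, refl=0.652174·0.739130=0.4820; V=0.000000+0.652174+0.482042=1.1342
k=2 src: inc=0.482042, refl=0.482042·0.739130=0.3563; V=0.652174+0.482042+0.356292=1.4905
k=3 load: inc=0.356292, refl=0.356292·0.739130=0.2633; V=1.134216+0.356292+0.263346=1.7539
k=4 src: inc=0.263346, refl=0.263346·0.739130=0.1946; V=1.490507+0.263346+0.194647=1.9485

0 0 source 0.6522
1 1 load 1.1342
2 2 source 1.4905
3 3 load 1.7539
4 4 source 1.9485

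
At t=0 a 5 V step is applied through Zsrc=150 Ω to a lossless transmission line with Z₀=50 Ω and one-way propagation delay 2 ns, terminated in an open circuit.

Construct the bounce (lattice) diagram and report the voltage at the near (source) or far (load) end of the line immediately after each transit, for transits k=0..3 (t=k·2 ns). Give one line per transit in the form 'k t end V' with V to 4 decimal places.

Γ_L=1.000000, Γ_S=0.500000; launch V₁=5·50/200=1.250000
k=0 src: V=1.2500
k=1 load: inc=1.250000, refl=1.250000·1.000000=1.2500; V=0.000000+1.250000+1.250000=2.5000
k=2 src: inc=1.250000, refl=1.250000·0.500000=0.6250; V=1.250000+1.250000+0.625000=3.1250
k=3 load: inc=0.625000, refl=0.625000·1.000000=0.6250; V=2.500000+0.625000+0.625000=3.7500

0 0 source 1.2500
1 2 load 2.5000
2 4 source 3.1250
3 6 load 3.7500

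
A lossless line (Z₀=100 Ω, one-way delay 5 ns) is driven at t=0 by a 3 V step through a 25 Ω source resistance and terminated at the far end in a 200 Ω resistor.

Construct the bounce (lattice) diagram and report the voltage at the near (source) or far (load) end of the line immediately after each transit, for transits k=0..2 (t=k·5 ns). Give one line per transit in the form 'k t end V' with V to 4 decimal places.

0 0 source 2.4000
1 5 load 3.2000
2 10 source 2.7200

Γ_L=0.333333, Γ_S=-0.600000; launch V₁=3·100/125=2.400000
k=0 src: V=2.4000
k=1 load: inc=2.400000, refl=2.400000·0.333333=0.8000; V=0.000000+2.400000+0.800000=3.2000
k=2 src: inc=0.800000, refl=0.800000·-0.600000=-0.4800; V=2.400000+0.800000+-0.480000=2.7200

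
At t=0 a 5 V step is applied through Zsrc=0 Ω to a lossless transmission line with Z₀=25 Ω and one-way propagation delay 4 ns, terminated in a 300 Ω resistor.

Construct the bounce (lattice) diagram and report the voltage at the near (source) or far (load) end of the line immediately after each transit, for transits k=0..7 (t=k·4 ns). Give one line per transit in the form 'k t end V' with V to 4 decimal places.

Γ_L=0.846154, Γ_S=-1.000000; launch V₁=5·25/25=5.000000
k=0 src: V=5.0000
k=1 load: inc=5.000000, refl=5.000000·0.846154=4.2308; V=0.000000+5.000000+4.230769=9.2308
k=2 src: inc=4.230769, refl=4.230769·-1.000000=-4.2308; V=5.000000+4.230769+-4.230769=5.0000
k=3 load: inc=-4.230769, refl=-4.230769·0.846154=-3.5799; V=9.230769+-4.230769+-3.579882=1.4201
k=4 src: inc=-3.579882, refl=-3.579882·-1.000000=3.5799; V=5.000000+-3.579882+3.579882=5.0000
k=5 load: inc=3.579882, refl=3.579882·0.846154=3.0291; V=1.420118+3.579882+3.029131=8.0291
k=6 src: inc=3.029131, refl=3.029131·-1.000000=-3.0291; V=5.000000+3.029131+-3.029131=5.0000
k=7 load: inc=-3.029131, refl=-3.029131·0.846154=-2.5631; V=8.029131+-3.029131+-2.563111=2.4369

0 0 source 5.0000
1 4 load 9.2308
2 8 source 5.0000
3 12 load 1.4201
4 16 source 5.0000
5 20 load 8.0291
6 24 source 5.0000
7 28 load 2.4369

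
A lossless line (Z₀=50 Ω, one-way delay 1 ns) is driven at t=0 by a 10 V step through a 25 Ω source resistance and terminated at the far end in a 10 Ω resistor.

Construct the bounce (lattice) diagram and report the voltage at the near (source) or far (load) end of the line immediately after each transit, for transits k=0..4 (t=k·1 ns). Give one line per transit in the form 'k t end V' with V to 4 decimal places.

0 0 source 6.6667
1 1 load 2.2222
2 2 source 3.7037
3 3 load 2.7160
4 4 source 3.0453

Γ_L=-0.666667, Γ_S=-0.333333; launch V₁=10·50/75=6.666667
k=0 src: V=6.6667
k=1 load: inc=6.666667, refl=6.666667·-0.666667=-4.4444; V=0.000000+6.666667+-4.444444=2.2222
k=2 src: inc=-4.444444, refl=-4.444444·-0.333333=1.4815; V=6.666667+-4.444444+1.481481=3.7037
k=3 load: inc=1.481481, refl=1.481481·-0.666667=-0.9877; V=2.222222+1.481481+-0.987654=2.7160
k=4 src: inc=-0.987654, refl=-0.987654·-0.333333=0.3292; V=3.703704+-0.987654+0.329218=3.0453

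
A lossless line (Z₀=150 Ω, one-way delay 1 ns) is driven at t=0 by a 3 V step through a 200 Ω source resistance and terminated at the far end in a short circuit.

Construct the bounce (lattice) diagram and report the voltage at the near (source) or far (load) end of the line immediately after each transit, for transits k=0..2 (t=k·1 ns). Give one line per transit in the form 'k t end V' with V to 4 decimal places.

0 0 source 1.2857
1 1 load 0.0000
2 2 source -0.1837

Γ_L=-1.000000, Γ_S=0.142857; launch V₁=3·150/350=1.285714
k=0 src: V=1.2857
k=1 load: inc=1.285714, refl=1.285714·-1.000000=-1.2857; V=0.000000+1.285714+-1.285714=0.0000
k=2 src: inc=-1.285714, refl=-1.285714·0.142857=-0.1837; V=1.285714+-1.285714+-0.183673=-0.1837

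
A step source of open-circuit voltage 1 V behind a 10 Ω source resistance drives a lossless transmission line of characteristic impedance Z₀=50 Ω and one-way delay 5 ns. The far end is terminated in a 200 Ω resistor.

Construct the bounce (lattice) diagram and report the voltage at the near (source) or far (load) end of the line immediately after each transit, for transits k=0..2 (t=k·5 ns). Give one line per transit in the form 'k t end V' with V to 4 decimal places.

Γ_L=0.600000, Γ_S=-0.666667; launch V₁=1·50/60=0.833333
k=0 src: V=0.8333
k=1 load: inc=0.833333, refl=0.833333·0.600000=0.5000; V=0.000000+0.833333+0.500000=1.3333
k=2 src: inc=0.500000, refl=0.500000·-0.666667=-0.3333; V=0.833333+0.500000+-0.333333=1.0000

0 0 source 0.8333
1 5 load 1.3333
2 10 source 1.0000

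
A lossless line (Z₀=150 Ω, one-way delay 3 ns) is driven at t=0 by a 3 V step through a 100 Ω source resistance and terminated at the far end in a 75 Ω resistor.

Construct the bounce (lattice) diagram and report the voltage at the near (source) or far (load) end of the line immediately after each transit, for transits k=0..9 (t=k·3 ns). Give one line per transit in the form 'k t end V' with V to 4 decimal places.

0 0 source 1.8000
1 3 load 1.2000
2 6 source 1.3200
3 9 load 1.2800
4 12 source 1.2880
5 15 load 1.2853
6 18 source 1.2859
7 21 load 1.2857
8 24 source 1.2857
9 27 load 1.2857

Γ_L=-0.333333, Γ_S=-0.200000; launch V₁=3·150/250=1.800000
k=0 src: V=1.8000
k=1 load: inc=1.800000, refl=1.800000·-0.333333=-0.6000; V=0.000000+1.800000+-0.600000=1.2000
k=2 src: inc=-0.600000, refl=-0.600000·-0.200000=0.1200; V=1.800000+-0.600000+0.120000=1.3200
k=3 load: inc=0.120000, refl=0.120000·-0.333333=-0.0400; V=1.200000+0.120000+-0.040000=1.2800
k=4 src: inc=-0.040000, refl=-0.040000·-0.200000=0.0080; V=1.320000+-0.040000+0.008000=1.2880
k=5 load: inc=0.008000, refl=0.008000·-0.333333=-0.0027; V=1.280000+0.008000+-0.002667=1.2853
k=6 src: inc=-0.002667, refl=-0.002667·-0.200000=0.0005; V=1.288000+-0.002667+0.000533=1.2859
k=7 load: inc=0.000533, refl=0.000533·-0.333333=-0.0002; V=1.285333+0.000533+-0.000178=1.2857
k=8 src: inc=-0.000178, refl=-0.000178·-0.200000=0.0000; V=1.285867+-0.000178+0.000036=1.2857
k=9 load: inc=0.000036, refl=0.000036·-0.333333=-0.0000; V=1.285689+0.000036+-0.000012=1.2857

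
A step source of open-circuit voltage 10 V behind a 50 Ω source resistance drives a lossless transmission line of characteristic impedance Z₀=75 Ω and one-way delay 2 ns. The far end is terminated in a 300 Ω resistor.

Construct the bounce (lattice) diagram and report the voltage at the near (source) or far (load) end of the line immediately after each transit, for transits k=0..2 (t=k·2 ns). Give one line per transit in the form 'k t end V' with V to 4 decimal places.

0 0 source 6.0000
1 2 load 9.6000
2 4 source 8.8800

Γ_L=0.600000, Γ_S=-0.200000; launch V₁=10·75/125=6.000000
k=0 src: V=6.0000
k=1 load: inc=6.000000, refl=6.000000·0.600000=3.6000; V=0.000000+6.000000+3.600000=9.6000
k=2 src: inc=3.600000, refl=3.600000·-0.200000=-0.7200; V=6.000000+3.600000+-0.720000=8.8800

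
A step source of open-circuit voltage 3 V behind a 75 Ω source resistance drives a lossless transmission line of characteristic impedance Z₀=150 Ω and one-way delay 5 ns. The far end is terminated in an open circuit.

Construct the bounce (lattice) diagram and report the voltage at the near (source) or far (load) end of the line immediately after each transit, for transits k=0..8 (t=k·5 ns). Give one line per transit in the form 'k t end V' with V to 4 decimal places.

0 0 source 2.0000
1 5 load 4.0000
2 10 source 3.3333
3 15 load 2.6667
4 20 source 2.8889
5 25 load 3.1111
6 30 source 3.0370
7 35 load 2.9630
8 40 source 2.9877

Γ_L=1.000000, Γ_S=-0.333333; launch V₁=3·150/225=2.000000
k=0 src: V=2.0000
k=1 load: inc=2.000000, refl=2.000000·1.000000=2.0000; V=0.000000+2.000000+2.000000=4.0000
k=2 src: inc=2.000000, refl=2.000000·-0.333333=-0.6667; V=2.000000+2.000000+-0.666667=3.3333
k=3 load: inc=-0.666667, refl=-0.666667·1.000000=-0.6667; V=4.000000+-0.666667+-0.666667=2.6667
k=4 src: inc=-0.666667, refl=-0.666667·-0.333333=0.2222; V=3.333333+-0.666667+0.222222=2.8889
k=5 load: inc=0.222222, refl=0.222222·1.000000=0.2222; V=2.666667+0.222222+0.222222=3.1111
k=6 src: inc=0.222222, refl=0.222222·-0.333333=-0.0741; V=2.888889+0.222222+-0.074074=3.0370
k=7 load: inc=-0.074074, refl=-0.074074·1.000000=-0.0741; V=3.111111+-0.074074+-0.074074=2.9630
k=8 src: inc=-0.074074, refl=-0.074074·-0.333333=0.0247; V=3.037037+-0.074074+0.024691=2.9877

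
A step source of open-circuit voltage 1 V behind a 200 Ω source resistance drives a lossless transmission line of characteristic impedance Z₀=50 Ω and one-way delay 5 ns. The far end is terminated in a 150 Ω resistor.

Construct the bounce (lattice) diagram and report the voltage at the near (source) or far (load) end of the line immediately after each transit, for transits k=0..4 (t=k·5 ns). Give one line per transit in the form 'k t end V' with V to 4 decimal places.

Γ_L=0.500000, Γ_S=0.600000; launch V₁=1·50/250=0.200000
k=0 src: V=0.2000
k=1 load: inc=0.200000, refl=0.200000·0.500000=0.1000; V=0.000000+0.200000+0.100000=0.3000
k=2 src: inc=0.100000, refl=0.100000·0.600000=0.0600; V=0.200000+0.100000+0.060000=0.3600
k=3 load: inc=0.060000, refl=0.060000·0.500000=0.0300; V=0.300000+0.060000+0.030000=0.3900
k=4 src: inc=0.030000, refl=0.030000·0.600000=0.0180; V=0.360000+0.030000+0.018000=0.4080

0 0 source 0.2000
1 5 load 0.3000
2 10 source 0.3600
3 15 load 0.3900
4 20 source 0.4080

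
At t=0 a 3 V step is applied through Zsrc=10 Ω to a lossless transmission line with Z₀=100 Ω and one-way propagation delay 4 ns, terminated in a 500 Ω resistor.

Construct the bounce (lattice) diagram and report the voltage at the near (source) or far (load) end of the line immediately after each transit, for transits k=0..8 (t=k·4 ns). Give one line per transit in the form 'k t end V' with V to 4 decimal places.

0 0 source 2.7273
1 4 load 4.5455
2 8 source 3.0579
3 12 load 2.0661
4 16 source 2.8775
5 20 load 3.4185
6 24 source 2.9759
7 28 load 2.6808
8 32 source 2.9222

Γ_L=0.666667, Γ_S=-0.818182; launch V₁=3·100/110=2.727273
k=0 src: V=2.7273
k=1 load: inc=2.727273, refl=2.727273·0.666667=1.8182; V=0.000000+2.727273+1.818182=4.5455
k=2 src: inc=1.818182, refl=1.818182·-0.818182=-1.4876; V=2.727273+1.818182+-1.487603=3.0579
k=3 load: inc=-1.487603, refl=-1.487603·0.666667=-0.9917; V=4.545455+-1.487603+-0.991736=2.0661
k=4 src: inc=-0.991736, refl=-0.991736·-0.818182=0.8114; V=3.057851+-0.991736+0.811420=2.8775
k=5 load: inc=0.811420, refl=0.811420·0.666667=0.5409; V=2.066116+0.811420+0.540947=3.4185
k=6 src: inc=0.540947, refl=0.540947·-0.818182=-0.4426; V=2.877536+0.540947+-0.442593=2.9759
k=7 load: inc=-0.442593, refl=-0.442593·0.666667=-0.2951; V=3.418482+-0.442593+-0.295062=2.6808
k=8 src: inc=-0.295062, refl=-0.295062·-0.818182=0.2414; V=2.975890+-0.295062+0.241414=2.9222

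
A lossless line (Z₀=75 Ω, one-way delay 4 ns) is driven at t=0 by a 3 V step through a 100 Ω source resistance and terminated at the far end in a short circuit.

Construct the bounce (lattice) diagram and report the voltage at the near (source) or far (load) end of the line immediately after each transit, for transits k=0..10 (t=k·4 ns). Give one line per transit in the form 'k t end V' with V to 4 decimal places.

0 0 source 1.2857
1 4 load 0.0000
2 8 source -0.1837
3 12 load 0.0000
4 16 source 0.0262
5 20 load 0.0000
6 24 source -0.0037
7 28 load 0.0000
8 32 source 0.0005
9 36 load 0.0000
10 40 source -0.0001

Γ_L=-1.000000, Γ_S=0.142857; launch V₁=3·75/175=1.285714
k=0 src: V=1.2857
k=1 load: inc=1.285714, refl=1.285714·-1.000000=-1.2857; V=0.000000+1.285714+-1.285714=0.0000
k=2 src: inc=-1.285714, refl=-1.285714·0.142857=-0.1837; V=1.285714+-1.285714+-0.183673=-0.1837
k=3 load: inc=-0.183673, refl=-0.183673·-1.000000=0.1837; V=0.000000+-0.183673+0.183673=0.0000
k=4 src: inc=0.183673, refl=0.183673·0.142857=0.0262; V=-0.183673+0.183673+0.026239=0.0262
k=5 load: inc=0.026239, refl=0.026239·-1.000000=-0.0262; V=0.000000+0.026239+-0.026239=0.0000
k=6 src: inc=-0.026239, refl=-0.026239·0.142857=-0.0037; V=0.026239+-0.026239+-0.003748=-0.0037
k=7 load: inc=-0.003748, refl=-0.003748·-1.000000=0.0037; V=0.000000+-0.003748+0.003748=0.0000
k=8 src: inc=0.003748, refl=0.003748·0.142857=0.0005; V=-0.003748+0.003748+0.000535=0.0005
k=9 load: inc=0.000535, refl=0.000535·-1.000000=-0.0005; V=0.000000+0.000535+-0.000535=0.0000
k=10 src: inc=-0.000535, refl=-0.000535·0.142857=-0.0001; V=0.000535+-0.000535+-0.000076=-0.0001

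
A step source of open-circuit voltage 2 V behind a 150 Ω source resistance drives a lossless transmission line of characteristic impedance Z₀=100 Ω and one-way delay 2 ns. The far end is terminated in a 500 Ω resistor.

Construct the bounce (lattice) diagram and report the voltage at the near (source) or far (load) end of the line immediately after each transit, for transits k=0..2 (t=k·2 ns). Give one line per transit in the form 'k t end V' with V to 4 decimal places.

0 0 source 0.8000
1 2 load 1.3333
2 4 source 1.4400

Γ_L=0.666667, Γ_S=0.200000; launch V₁=2·100/250=0.800000
k=0 src: V=0.8000
k=1 load: inc=0.800000, refl=0.800000·0.666667=0.5333; V=0.000000+0.800000+0.533333=1.3333
k=2 src: inc=0.533333, refl=0.533333·0.200000=0.1067; V=0.800000+0.533333+0.106667=1.4400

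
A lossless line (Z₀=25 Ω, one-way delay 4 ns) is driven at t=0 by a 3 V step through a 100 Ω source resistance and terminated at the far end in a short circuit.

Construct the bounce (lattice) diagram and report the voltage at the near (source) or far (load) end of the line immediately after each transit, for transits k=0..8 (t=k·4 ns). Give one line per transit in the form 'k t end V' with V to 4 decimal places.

Γ_L=-1.000000, Γ_S=0.600000; launch V₁=3·25/125=0.600000
k=0 src: V=0.6000
k=1 load: inc=0.600000, refl=0.600000·-1.000000=-0.6000; V=0.000000+0.600000+-0.600000=0.0000
k=2 src: inc=-0.600000, refl=-0.600000·0.600000=-0.3600; V=0.600000+-0.600000+-0.360000=-0.3600
k=3 load: inc=-0.360000, refl=-0.360000·-1.000000=0.3600; V=0.000000+-0.360000+0.360000=0.0000
k=4 src: inc=0.360000, refl=0.360000·0.600000=0.2160; V=-0.360000+0.360000+0.216000=0.2160
k=5 load: inc=0.216000, refl=0.216000·-1.000000=-0.2160; V=0.000000+0.216000+-0.216000=0.0000
k=6 src: inc=-0.216000, refl=-0.216000·0.600000=-0.1296; V=0.216000+-0.216000+-0.129600=-0.1296
k=7 load: inc=-0.129600, refl=-0.129600·-1.000000=0.1296; V=0.000000+-0.129600+0.129600=0.0000
k=8 src: inc=0.129600, refl=0.129600·0.600000=0.0778; V=-0.129600+0.129600+0.077760=0.0778

0 0 source 0.6000
1 4 load 0.0000
2 8 source -0.3600
3 12 load 0.0000
4 16 source 0.2160
5 20 load 0.0000
6 24 source -0.1296
7 28 load 0.0000
8 32 source 0.0778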